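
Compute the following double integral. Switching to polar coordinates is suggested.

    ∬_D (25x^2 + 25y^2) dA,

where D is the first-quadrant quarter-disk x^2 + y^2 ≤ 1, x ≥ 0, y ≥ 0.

The region D is 0 ≤ r ≤ 1, 0 ≤ θ ≤ π/2 in polar coordinates, where x = r cos(θ), y = r sin(θ), and dA = r dr dθ.

Under the substitution, the integrand becomes 25r^2, so

    ∬_D (25x^2 + 25y^2) dA = ∫_{0}^{π/2} ∫_{0}^{1} (25r^2) · r dr dθ.

Inner integral (in r): ∫_{0}^{1} (25r^2) · r dr = 25/4.

Outer integral (in θ): ∫_{0}^{π/2} (25/4) dθ = 25π/8.

Therefore ∬_D (25x^2 + 25y^2) dA = 25π/8.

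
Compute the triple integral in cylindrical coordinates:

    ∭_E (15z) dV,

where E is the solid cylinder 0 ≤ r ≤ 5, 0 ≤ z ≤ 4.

In cylindrical coordinates, x = r cos(θ), y = r sin(θ), z = z, and dV = r dr dθ dz.

The integrand becomes 15z, so

    ∭_E (15z) dV = ∫_{0}^{2π} ∫_{0}^{5} ∫_{0}^{4} (15z) · r dz dr dθ.

Inner (z): 120r.
Middle (r from 0 to 5): 1500.
Outer (θ): 3000π.

Therefore the triple integral equals 3000π.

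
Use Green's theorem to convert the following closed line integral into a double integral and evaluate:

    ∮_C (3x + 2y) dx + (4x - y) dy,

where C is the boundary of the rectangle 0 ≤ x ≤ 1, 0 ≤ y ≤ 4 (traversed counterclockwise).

Green's theorem converts the closed line integral into a double integral over the enclosed region D:

    ∮_C P dx + Q dy = ∬_D (∂Q/∂x - ∂P/∂y) dA.

Here P = 3x + 2y, Q = 4x - y, so

    ∂Q/∂x = 4,    ∂P/∂y = 2,
    ∂Q/∂x - ∂P/∂y = 2.

D is the region 0 ≤ x ≤ 1, 0 ≤ y ≤ 4. Evaluating the double integral:

    ∬_D (2) dA = ∫_0^{1} ∫_0^{4} (2) dy dx.

Inner (y from 0 to 4): 8.
Outer (x from 0 to 1): 8.

Therefore ∮_C P dx + Q dy = 8.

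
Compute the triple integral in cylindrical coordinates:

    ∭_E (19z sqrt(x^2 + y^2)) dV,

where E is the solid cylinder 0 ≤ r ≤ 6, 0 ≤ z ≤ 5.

In cylindrical coordinates, x = r cos(θ), y = r sin(θ), z = z, and dV = r dr dθ dz.

The integrand becomes 19r z, so

    ∭_E (19z sqrt(x^2 + y^2)) dV = ∫_{0}^{2π} ∫_{0}^{6} ∫_{0}^{5} (19r z) · r dz dr dθ.

Inner (z): 475r^2/2.
Middle (r from 0 to 6): 17100.
Outer (θ): 34200π.

Therefore the triple integral equals 34200π.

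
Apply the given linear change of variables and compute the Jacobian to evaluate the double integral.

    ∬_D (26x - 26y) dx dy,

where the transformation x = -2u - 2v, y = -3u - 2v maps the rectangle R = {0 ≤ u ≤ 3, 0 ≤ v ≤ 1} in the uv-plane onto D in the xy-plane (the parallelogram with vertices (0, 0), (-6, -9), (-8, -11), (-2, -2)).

Compute the Jacobian determinant of (x, y) with respect to (u, v):

    ∂(x,y)/∂(u,v) = | -2  -2 | = (-2)(-2) - (-2)(-3) = -2.
                   | -3  -2 |

Its absolute value is |J| = 2 (the area scaling factor).

Substituting x = -2u - 2v, y = -3u - 2v into the integrand,

    26x - 26y → 26u,

so the integral becomes

    ∬_R (26u) · |J| du dv = ∫_0^3 ∫_0^1 (52u) dv du.

Inner (v): 52u.
Outer (u): 234.

Therefore ∬_D (26x - 26y) dx dy = 234.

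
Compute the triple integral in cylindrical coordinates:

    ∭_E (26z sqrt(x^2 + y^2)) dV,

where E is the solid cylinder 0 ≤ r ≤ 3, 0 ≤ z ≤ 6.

In cylindrical coordinates, x = r cos(θ), y = r sin(θ), z = z, and dV = r dr dθ dz.

The integrand becomes 26r z, so

    ∭_E (26z sqrt(x^2 + y^2)) dV = ∫_{0}^{2π} ∫_{0}^{3} ∫_{0}^{6} (26r z) · r dz dr dθ.

Inner (z): 468r^2.
Middle (r from 0 to 3): 4212.
Outer (θ): 8424π.

Therefore the triple integral equals 8424π.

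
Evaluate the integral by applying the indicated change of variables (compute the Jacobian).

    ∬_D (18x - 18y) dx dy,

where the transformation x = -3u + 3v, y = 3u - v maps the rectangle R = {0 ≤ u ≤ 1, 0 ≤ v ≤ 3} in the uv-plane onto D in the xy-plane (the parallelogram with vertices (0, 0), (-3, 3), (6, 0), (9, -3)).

Compute the Jacobian determinant of (x, y) with respect to (u, v):

    ∂(x,y)/∂(u,v) = | -3  3 | = (-3)(-1) - (3)(3) = -6.
                   | 3  -1 |

Its absolute value is |J| = 6 (the area scaling factor).

Substituting x = -3u + 3v, y = 3u - v into the integrand,

    18x - 18y → -108u + 72v,

so the integral becomes

    ∬_R (-108u + 72v) · |J| du dv = ∫_0^1 ∫_0^3 (-648u + 432v) dv du.

Inner (v): 1944 - 1944u.
Outer (u): 972.

Therefore ∬_D (18x - 18y) dx dy = 972.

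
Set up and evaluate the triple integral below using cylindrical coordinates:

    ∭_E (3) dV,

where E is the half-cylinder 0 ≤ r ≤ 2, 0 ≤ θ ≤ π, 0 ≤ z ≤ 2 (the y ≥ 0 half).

In cylindrical coordinates, x = r cos(θ), y = r sin(θ), z = z, and dV = r dr dθ dz.

The integrand becomes 3, so

    ∭_E (3) dV = ∫_{0}^{π} ∫_{0}^{2} ∫_{0}^{2} (3) · r dz dr dθ.

Inner (z): 6r.
Middle (r from 0 to 2): 12.
Outer (θ): 12π.

Therefore the triple integral equals 12π.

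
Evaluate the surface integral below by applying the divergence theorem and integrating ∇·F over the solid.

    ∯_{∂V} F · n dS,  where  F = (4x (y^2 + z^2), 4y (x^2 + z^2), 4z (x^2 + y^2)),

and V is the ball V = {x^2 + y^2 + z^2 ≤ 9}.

By the divergence theorem,

    ∯_{∂V} F · n dS = ∭_V (∇ · F) dV.

Compute the divergence:
    ∇ · F = ∂F_x/∂x + ∂F_y/∂y + ∂F_z/∂z = 4y^2 + 4z^2 + 4x^2 + 4z^2 + 4x^2 + 4y^2 = 8x^2 + 8y^2 + 8z^2.

In spherical coordinates, x = ρ sin(φ) cos(θ), y = ρ sin(φ) sin(θ), z = ρ cos(φ), dV = ρ^2 sin(φ) dρ dφ dθ, with 0 ≤ ρ ≤ 3, 0 ≤ φ ≤ π, 0 ≤ θ ≤ 2π.

The integrand, after substitution and multiplying by the volume element, becomes (8ρ^2) · ρ^2 sin(φ), so

    ∭_V (∇·F) dV = ∫_0^{2π} ∫_0^{π} ∫_0^{3} (8ρ^2) · ρ^2 sin(φ) dρ dφ dθ.

Inner (ρ from 0 to 3): 1944sin(φ)/5.
Middle (φ from 0 to π): 3888/5.
Outer (θ from 0 to 2π): 7776π/5.

Therefore ∯_{∂V} F · n dS = 7776π/5.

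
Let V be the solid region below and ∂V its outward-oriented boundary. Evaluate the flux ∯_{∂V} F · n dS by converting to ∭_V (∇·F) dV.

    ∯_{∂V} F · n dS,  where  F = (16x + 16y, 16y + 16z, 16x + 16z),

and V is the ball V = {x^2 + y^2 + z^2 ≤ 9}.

By the divergence theorem,

    ∯_{∂V} F · n dS = ∭_V (∇ · F) dV.

Compute the divergence:
    ∇ · F = ∂F_x/∂x + ∂F_y/∂y + ∂F_z/∂z = 16 + 16 + 16 = 48.

In spherical coordinates, x = ρ sin(φ) cos(θ), y = ρ sin(φ) sin(θ), z = ρ cos(φ), dV = ρ^2 sin(φ) dρ dφ dθ, with 0 ≤ ρ ≤ 3, 0 ≤ φ ≤ π, 0 ≤ θ ≤ 2π.

The integrand, after substitution and multiplying by the volume element, becomes (48) · ρ^2 sin(φ), so

    ∭_V (∇·F) dV = ∫_0^{2π} ∫_0^{π} ∫_0^{3} (48) · ρ^2 sin(φ) dρ dφ dθ.

Inner (ρ from 0 to 3): 432sin(φ).
Middle (φ from 0 to π): 864.
Outer (θ from 0 to 2π): 1728π.

Therefore ∯_{∂V} F · n dS = 1728π.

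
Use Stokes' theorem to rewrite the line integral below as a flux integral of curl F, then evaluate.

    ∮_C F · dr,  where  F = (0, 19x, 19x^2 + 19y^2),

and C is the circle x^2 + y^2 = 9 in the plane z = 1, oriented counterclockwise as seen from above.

Let S be the flat disk x^2 + y^2 ≤ 9 in the plane z = 1, with upward unit normal n̂ = ẑ. By Stokes' theorem,

    ∮_C F · dr = ∬_S (∇ × F) · n̂ dS = ∬_D (curl F)_z dA,

where D is the disk x^2 + y^2 ≤ 9.

Compute the curl of F = (0, 19x, 19x^2 + 19y^2):
    (∇ × F)_x = ∂F_z/∂y - ∂F_y/∂z = 38y,
    (∇ × F)_y = ∂F_x/∂z - ∂F_z/∂x = -38x,
    (∇ × F)_z = ∂F_y/∂x - ∂F_x/∂y = 19.

On z = 1, (curl F)_z = 19.

Convert to polar (x = r cos θ, y = r sin θ, dA = r dr dθ); the integrand becomes 19, so

    ∬_D (curl F)_z dA = ∫_0^{2π} ∫_0^{3} (19) · r dr dθ.

Inner (r from 0 to 3): 171/2.
Outer (θ from 0 to 2π): 171π.

Therefore ∮_C F · dr = 171π.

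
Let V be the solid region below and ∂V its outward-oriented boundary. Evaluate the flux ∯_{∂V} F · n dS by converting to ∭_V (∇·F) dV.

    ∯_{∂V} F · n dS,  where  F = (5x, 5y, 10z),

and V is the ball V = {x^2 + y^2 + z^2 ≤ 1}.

By the divergence theorem,

    ∯_{∂V} F · n dS = ∭_V (∇ · F) dV.

Compute the divergence:
    ∇ · F = ∂F_x/∂x + ∂F_y/∂y + ∂F_z/∂z = 5 + 5 + 10 = 20.

In spherical coordinates, x = ρ sin(φ) cos(θ), y = ρ sin(φ) sin(θ), z = ρ cos(φ), dV = ρ^2 sin(φ) dρ dφ dθ, with 0 ≤ ρ ≤ 1, 0 ≤ φ ≤ π, 0 ≤ θ ≤ 2π.

The integrand, after substitution and multiplying by the volume element, becomes (20) · ρ^2 sin(φ), so

    ∭_V (∇·F) dV = ∫_0^{2π} ∫_0^{π} ∫_0^{1} (20) · ρ^2 sin(φ) dρ dφ dθ.

Inner (ρ from 0 to 1): 20sin(φ)/3.
Middle (φ from 0 to π): 40/3.
Outer (θ from 0 to 2π): 80π/3.

Therefore ∯_{∂V} F · n dS = 80π/3.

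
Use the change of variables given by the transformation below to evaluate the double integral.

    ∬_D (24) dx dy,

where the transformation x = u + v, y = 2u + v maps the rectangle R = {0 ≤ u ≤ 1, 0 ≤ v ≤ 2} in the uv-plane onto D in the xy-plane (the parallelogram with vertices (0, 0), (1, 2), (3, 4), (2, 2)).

Compute the Jacobian determinant of (x, y) with respect to (u, v):

    ∂(x,y)/∂(u,v) = | 1  1 | = (1)(1) - (1)(2) = -1.
                   | 2  1 |

Its absolute value is |J| = 1 (the area scaling factor).

Substituting x = u + v, y = 2u + v into the integrand,

    24 → 24,

so the integral becomes

    ∬_R (24) · |J| du dv = ∫_0^1 ∫_0^2 (24) dv du.

Inner (v): 48.
Outer (u): 48.

Therefore ∬_D (24) dx dy = 48.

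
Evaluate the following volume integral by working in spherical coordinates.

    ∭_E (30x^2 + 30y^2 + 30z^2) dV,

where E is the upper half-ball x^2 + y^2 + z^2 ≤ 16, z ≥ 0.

In spherical coordinates, x = ρ sin(φ) cos(θ), y = ρ sin(φ) sin(θ), z = ρ cos(φ), and dV = ρ^2 sin(φ) dρ dφ dθ.

The integrand becomes 30ρ^2, so

    ∭_E (30x^2 + 30y^2 + 30z^2) dV = ∫_{0}^{2π} ∫_{0}^{π/2} ∫_{0}^{4} (30ρ^2) · ρ^2 sin(φ) dρ dφ dθ.

Inner (ρ): 6144sin(φ).
Middle (φ): 6144.
Outer (θ): 12288π.

Therefore the triple integral equals 12288π.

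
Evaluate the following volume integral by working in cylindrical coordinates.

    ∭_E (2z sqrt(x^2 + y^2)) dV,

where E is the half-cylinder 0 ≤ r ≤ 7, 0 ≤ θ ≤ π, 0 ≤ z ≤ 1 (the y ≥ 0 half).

In cylindrical coordinates, x = r cos(θ), y = r sin(θ), z = z, and dV = r dr dθ dz.

The integrand becomes 2r z, so

    ∭_E (2z sqrt(x^2 + y^2)) dV = ∫_{0}^{π} ∫_{0}^{7} ∫_{0}^{1} (2r z) · r dz dr dθ.

Inner (z): r^2.
Middle (r from 0 to 7): 343/3.
Outer (θ): 343π/3.

Therefore the triple integral equals 343π/3.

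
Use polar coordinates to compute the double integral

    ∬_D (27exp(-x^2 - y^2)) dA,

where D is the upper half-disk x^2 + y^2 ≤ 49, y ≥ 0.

The region D is 0 ≤ r ≤ 7, 0 ≤ θ ≤ π in polar coordinates, where x = r cos(θ), y = r sin(θ), and dA = r dr dθ.

Under the substitution, the integrand becomes 27exp(-r^2), so

    ∬_D (27exp(-x^2 - y^2)) dA = ∫_{0}^{π} ∫_{0}^{7} (27exp(-r^2)) · r dr dθ.

Inner integral (in r): ∫_{0}^{7} (27exp(-r^2)) · r dr = 27/2 - 27exp(-49)/2.

Outer integral (in θ): ∫_{0}^{π} (27/2 - 27exp(-49)/2) dθ = -27π (1 - exp(49))exp(-49)/2.

Therefore ∬_D (27exp(-x^2 - y^2)) dA = -27π (1 - exp(49))exp(-49)/2.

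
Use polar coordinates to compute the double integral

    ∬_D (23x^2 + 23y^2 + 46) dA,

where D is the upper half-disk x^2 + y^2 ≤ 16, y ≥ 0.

The region D is 0 ≤ r ≤ 4, 0 ≤ θ ≤ π in polar coordinates, where x = r cos(θ), y = r sin(θ), and dA = r dr dθ.

Under the substitution, the integrand becomes 23r^2 + 46, so

    ∬_D (23x^2 + 23y^2 + 46) dA = ∫_{0}^{π} ∫_{0}^{4} (23r^2 + 46) · r dr dθ.

Inner integral (in r): ∫_{0}^{4} (23r^2 + 46) · r dr = 1840.

Outer integral (in θ): ∫_{0}^{π} (1840) dθ = 1840π.

Therefore ∬_D (23x^2 + 23y^2 + 46) dA = 1840π.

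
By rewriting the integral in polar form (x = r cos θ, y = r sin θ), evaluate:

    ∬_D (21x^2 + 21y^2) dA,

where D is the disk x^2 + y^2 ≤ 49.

The region D is 0 ≤ r ≤ 7, 0 ≤ θ ≤ 2π in polar coordinates, where x = r cos(θ), y = r sin(θ), and dA = r dr dθ.

Under the substitution, the integrand becomes 21r^2, so

    ∬_D (21x^2 + 21y^2) dA = ∫_{0}^{2π} ∫_{0}^{7} (21r^2) · r dr dθ.

Inner integral (in r): ∫_{0}^{7} (21r^2) · r dr = 50421/4.

Outer integral (in θ): ∫_{0}^{2π} (50421/4) dθ = 50421π/2.

Therefore ∬_D (21x^2 + 21y^2) dA = 50421π/2.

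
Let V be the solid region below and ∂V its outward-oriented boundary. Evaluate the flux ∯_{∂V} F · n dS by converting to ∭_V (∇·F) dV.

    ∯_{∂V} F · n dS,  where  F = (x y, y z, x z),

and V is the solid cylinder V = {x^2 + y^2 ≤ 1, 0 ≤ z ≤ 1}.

By the divergence theorem,

    ∯_{∂V} F · n dS = ∭_V (∇ · F) dV.

Compute the divergence:
    ∇ · F = ∂F_x/∂x + ∂F_y/∂y + ∂F_z/∂z = y + z + x = x + y + z.

In cylindrical coordinates, x = r cos(θ), y = r sin(θ), z = z, dV = r dr dθ dz, with 0 ≤ r ≤ 1, 0 ≤ θ ≤ 2π, 0 ≤ z ≤ 1.

The integrand, after substitution and multiplying by the volume element, becomes (sqrt(2)r sin(θ + π/4) + z) · r, so

    ∭_V (∇·F) dV = ∫_0^{2π} ∫_0^{1} ∫_0^{1} (sqrt(2)r sin(θ + π/4) + z) · r dz dr dθ.

Inner (z from 0 to 1): r (sqrt(2)r sin(θ + π/4) + 1/2).
Middle (r from 0 to 1): sqrt(2)sin(θ + π/4)/3 + 1/4.
Outer (θ from 0 to 2π): π/2.

Therefore ∯_{∂V} F · n dS = π/2.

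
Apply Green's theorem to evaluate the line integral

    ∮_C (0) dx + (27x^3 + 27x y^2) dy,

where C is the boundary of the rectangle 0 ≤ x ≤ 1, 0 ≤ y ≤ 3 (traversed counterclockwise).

Green's theorem converts the closed line integral into a double integral over the enclosed region D:

    ∮_C P dx + Q dy = ∬_D (∂Q/∂x - ∂P/∂y) dA.

Here P = 0, Q = 27x^3 + 27x y^2, so

    ∂Q/∂x = 81x^2 + 27y^2,    ∂P/∂y = 0,
    ∂Q/∂x - ∂P/∂y = 81x^2 + 27y^2.

D is the region 0 ≤ x ≤ 1, 0 ≤ y ≤ 3. Evaluating the double integral:

    ∬_D (81x^2 + 27y^2) dA = ∫_0^{1} ∫_0^{3} (81x^2 + 27y^2) dy dx.

Inner (y from 0 to 3): 243x^2 + 243.
Outer (x from 0 to 1): 324.

Therefore ∮_C P dx + Q dy = 324.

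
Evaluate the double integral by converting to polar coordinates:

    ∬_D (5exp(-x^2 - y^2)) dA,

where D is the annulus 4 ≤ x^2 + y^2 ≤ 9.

The region D is 2 ≤ r ≤ 3, 0 ≤ θ ≤ 2π in polar coordinates, where x = r cos(θ), y = r sin(θ), and dA = r dr dθ.

Under the substitution, the integrand becomes 5exp(-r^2), so

    ∬_D (5exp(-x^2 - y^2)) dA = ∫_{0}^{2π} ∫_{2}^{3} (5exp(-r^2)) · r dr dθ.

Inner integral (in r): ∫_{2}^{3} (5exp(-r^2)) · r dr = -(5 - 5exp(5))exp(-9)/2.

Outer integral (in θ): ∫_{0}^{2π} (-(5 - 5exp(5))exp(-9)/2) dθ = -5π (1 - exp(5))exp(-9).

Therefore ∬_D (5exp(-x^2 - y^2)) dA = -5π (1 - exp(5))exp(-9).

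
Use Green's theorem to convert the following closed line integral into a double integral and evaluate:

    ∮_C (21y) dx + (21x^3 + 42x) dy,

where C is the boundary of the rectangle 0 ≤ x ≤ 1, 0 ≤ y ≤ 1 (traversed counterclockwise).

Green's theorem converts the closed line integral into a double integral over the enclosed region D:

    ∮_C P dx + Q dy = ∬_D (∂Q/∂x - ∂P/∂y) dA.

Here P = 21y, Q = 21x^3 + 42x, so

    ∂Q/∂x = 63x^2 + 42,    ∂P/∂y = 21,
    ∂Q/∂x - ∂P/∂y = 63x^2 + 21.

D is the region 0 ≤ x ≤ 1, 0 ≤ y ≤ 1. Evaluating the double integral:

    ∬_D (63x^2 + 21) dA = ∫_0^{1} ∫_0^{1} (63x^2 + 21) dy dx.

Inner (y from 0 to 1): 63x^2 + 21.
Outer (x from 0 to 1): 42.

Therefore ∮_C P dx + Q dy = 42.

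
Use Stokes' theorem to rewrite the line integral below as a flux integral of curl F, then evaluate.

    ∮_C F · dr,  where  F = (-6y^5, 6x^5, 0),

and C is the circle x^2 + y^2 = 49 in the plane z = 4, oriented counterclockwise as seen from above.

Let S be the flat disk x^2 + y^2 ≤ 49 in the plane z = 4, with upward unit normal n̂ = ẑ. By Stokes' theorem,

    ∮_C F · dr = ∬_S (∇ × F) · n̂ dS = ∬_D (curl F)_z dA,

where D is the disk x^2 + y^2 ≤ 49.

Compute the curl of F = (-6y^5, 6x^5, 0):
    (∇ × F)_x = ∂F_z/∂y - ∂F_y/∂z = 0,
    (∇ × F)_y = ∂F_x/∂z - ∂F_z/∂x = 0,
    (∇ × F)_z = ∂F_y/∂x - ∂F_x/∂y = 30x^4 + 30y^4.

On z = 4, (curl F)_z = 30x^4 + 30y^4.

Convert to polar (x = r cos θ, y = r sin θ, dA = r dr dθ); the integrand becomes 30r^4(sin(θ)^4 + cos(θ)^4), so

    ∬_D (curl F)_z dA = ∫_0^{2π} ∫_0^{7} (30r^4(sin(θ)^4 + cos(θ)^4)) · r dr dθ.

Inner (r from 0 to 7): 588245sin(θ)^4 + 588245cos(θ)^4.
Outer (θ from 0 to 2π): 1764735π/2.

Therefore ∮_C F · dr = 1764735π/2.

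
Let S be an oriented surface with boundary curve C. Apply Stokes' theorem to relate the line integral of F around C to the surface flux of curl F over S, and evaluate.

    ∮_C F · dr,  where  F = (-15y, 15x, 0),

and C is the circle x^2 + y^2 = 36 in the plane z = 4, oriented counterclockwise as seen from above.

Let S be the flat disk x^2 + y^2 ≤ 36 in the plane z = 4, with upward unit normal n̂ = ẑ. By Stokes' theorem,

    ∮_C F · dr = ∬_S (∇ × F) · n̂ dS = ∬_D (curl F)_z dA,

where D is the disk x^2 + y^2 ≤ 36.

Compute the curl of F = (-15y, 15x, 0):
    (∇ × F)_x = ∂F_z/∂y - ∂F_y/∂z = 0,
    (∇ × F)_y = ∂F_x/∂z - ∂F_z/∂x = 0,
    (∇ × F)_z = ∂F_y/∂x - ∂F_x/∂y = 30.

On z = 4, (curl F)_z = 30.

Convert to polar (x = r cos θ, y = r sin θ, dA = r dr dθ); the integrand becomes 30, so

    ∬_D (curl F)_z dA = ∫_0^{2π} ∫_0^{6} (30) · r dr dθ.

Inner (r from 0 to 6): 540.
Outer (θ from 0 to 2π): 1080π.

Therefore ∮_C F · dr = 1080π.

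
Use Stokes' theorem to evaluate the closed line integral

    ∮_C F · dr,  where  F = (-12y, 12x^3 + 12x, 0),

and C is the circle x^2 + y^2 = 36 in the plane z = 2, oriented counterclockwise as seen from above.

Let S be the flat disk x^2 + y^2 ≤ 36 in the plane z = 2, with upward unit normal n̂ = ẑ. By Stokes' theorem,

    ∮_C F · dr = ∬_S (∇ × F) · n̂ dS = ∬_D (curl F)_z dA,

where D is the disk x^2 + y^2 ≤ 36.

Compute the curl of F = (-12y, 12x^3 + 12x, 0):
    (∇ × F)_x = ∂F_z/∂y - ∂F_y/∂z = 0,
    (∇ × F)_y = ∂F_x/∂z - ∂F_z/∂x = 0,
    (∇ × F)_z = ∂F_y/∂x - ∂F_x/∂y = 36x^2 + 24.

On z = 2, (curl F)_z = 36x^2 + 24.

Convert to polar (x = r cos θ, y = r sin θ, dA = r dr dθ); the integrand becomes 36r^2cos(θ)^2 + 24, so

    ∬_D (curl F)_z dA = ∫_0^{2π} ∫_0^{6} (36r^2cos(θ)^2 + 24) · r dr dθ.

Inner (r from 0 to 6): 11664cos(θ)^2 + 432.
Outer (θ from 0 to 2π): 12528π.

Therefore ∮_C F · dr = 12528π.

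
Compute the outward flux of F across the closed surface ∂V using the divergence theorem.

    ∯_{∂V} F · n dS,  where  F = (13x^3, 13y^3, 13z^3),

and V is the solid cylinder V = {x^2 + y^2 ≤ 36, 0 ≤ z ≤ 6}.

By the divergence theorem,

    ∯_{∂V} F · n dS = ∭_V (∇ · F) dV.

Compute the divergence:
    ∇ · F = ∂F_x/∂x + ∂F_y/∂y + ∂F_z/∂z = 39x^2 + 39y^2 + 39z^2.

In cylindrical coordinates, x = r cos(θ), y = r sin(θ), z = z, dV = r dr dθ dz, with 0 ≤ r ≤ 6, 0 ≤ θ ≤ 2π, 0 ≤ z ≤ 6.

The integrand, after substitution and multiplying by the volume element, becomes (39r^2 + 39z^2) · r, so

    ∭_V (∇·F) dV = ∫_0^{2π} ∫_0^{6} ∫_0^{6} (39r^2 + 39z^2) · r dz dr dθ.

Inner (z from 0 to 6): 234r (r^2 + 12).
Middle (r from 0 to 6): 126360.
Outer (θ from 0 to 2π): 252720π.

Therefore ∯_{∂V} F · n dS = 252720π.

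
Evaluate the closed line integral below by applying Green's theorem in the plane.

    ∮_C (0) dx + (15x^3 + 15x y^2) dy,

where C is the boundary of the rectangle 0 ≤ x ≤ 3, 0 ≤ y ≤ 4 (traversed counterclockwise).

Green's theorem converts the closed line integral into a double integral over the enclosed region D:

    ∮_C P dx + Q dy = ∬_D (∂Q/∂x - ∂P/∂y) dA.

Here P = 0, Q = 15x^3 + 15x y^2, so

    ∂Q/∂x = 45x^2 + 15y^2,    ∂P/∂y = 0,
    ∂Q/∂x - ∂P/∂y = 45x^2 + 15y^2.

D is the region 0 ≤ x ≤ 3, 0 ≤ y ≤ 4. Evaluating the double integral:

    ∬_D (45x^2 + 15y^2) dA = ∫_0^{3} ∫_0^{4} (45x^2 + 15y^2) dy dx.

Inner (y from 0 to 4): 180x^2 + 320.
Outer (x from 0 to 3): 2580.

Therefore ∮_C P dx + Q dy = 2580.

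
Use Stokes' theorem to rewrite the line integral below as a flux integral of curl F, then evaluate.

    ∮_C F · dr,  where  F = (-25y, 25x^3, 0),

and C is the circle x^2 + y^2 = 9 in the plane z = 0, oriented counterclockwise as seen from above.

Let S be the flat disk x^2 + y^2 ≤ 9 in the plane z = 0, with upward unit normal n̂ = ẑ. By Stokes' theorem,

    ∮_C F · dr = ∬_S (∇ × F) · n̂ dS = ∬_D (curl F)_z dA,

where D is the disk x^2 + y^2 ≤ 9.

Compute the curl of F = (-25y, 25x^3, 0):
    (∇ × F)_x = ∂F_z/∂y - ∂F_y/∂z = 0,
    (∇ × F)_y = ∂F_x/∂z - ∂F_z/∂x = 0,
    (∇ × F)_z = ∂F_y/∂x - ∂F_x/∂y = 75x^2 + 25.

On z = 0, (curl F)_z = 75x^2 + 25.

Convert to polar (x = r cos θ, y = r sin θ, dA = r dr dθ); the integrand becomes 75r^2cos(θ)^2 + 25, so

    ∬_D (curl F)_z dA = ∫_0^{2π} ∫_0^{3} (75r^2cos(θ)^2 + 25) · r dr dθ.

Inner (r from 0 to 3): 6075cos(θ)^2/4 + 225/2.
Outer (θ from 0 to 2π): 6975π/4.

Therefore ∮_C F · dr = 6975π/4.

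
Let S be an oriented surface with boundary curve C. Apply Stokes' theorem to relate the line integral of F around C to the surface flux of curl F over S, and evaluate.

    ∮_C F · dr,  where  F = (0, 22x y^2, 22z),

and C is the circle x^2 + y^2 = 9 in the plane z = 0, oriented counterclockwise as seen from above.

Let S be the flat disk x^2 + y^2 ≤ 9 in the plane z = 0, with upward unit normal n̂ = ẑ. By Stokes' theorem,

    ∮_C F · dr = ∬_S (∇ × F) · n̂ dS = ∬_D (curl F)_z dA,

where D is the disk x^2 + y^2 ≤ 9.

Compute the curl of F = (0, 22x y^2, 22z):
    (∇ × F)_x = ∂F_z/∂y - ∂F_y/∂z = 0,
    (∇ × F)_y = ∂F_x/∂z - ∂F_z/∂x = 0,
    (∇ × F)_z = ∂F_y/∂x - ∂F_x/∂y = 22y^2.

On z = 0, (curl F)_z = 22y^2.

Convert to polar (x = r cos θ, y = r sin θ, dA = r dr dθ); the integrand becomes 22r^2sin(θ)^2, so

    ∬_D (curl F)_z dA = ∫_0^{2π} ∫_0^{3} (22r^2sin(θ)^2) · r dr dθ.

Inner (r from 0 to 3): 891sin(θ)^2/2.
Outer (θ from 0 to 2π): 891π/2.

Therefore ∮_C F · dr = 891π/2.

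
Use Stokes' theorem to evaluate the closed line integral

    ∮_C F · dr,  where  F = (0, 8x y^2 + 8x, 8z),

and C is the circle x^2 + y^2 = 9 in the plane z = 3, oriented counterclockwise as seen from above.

Let S be the flat disk x^2 + y^2 ≤ 9 in the plane z = 3, with upward unit normal n̂ = ẑ. By Stokes' theorem,

    ∮_C F · dr = ∬_S (∇ × F) · n̂ dS = ∬_D (curl F)_z dA,

where D is the disk x^2 + y^2 ≤ 9.

Compute the curl of F = (0, 8x y^2 + 8x, 8z):
    (∇ × F)_x = ∂F_z/∂y - ∂F_y/∂z = 0,
    (∇ × F)_y = ∂F_x/∂z - ∂F_z/∂x = 0,
    (∇ × F)_z = ∂F_y/∂x - ∂F_x/∂y = 8y^2 + 8.

On z = 3, (curl F)_z = 8y^2 + 8.

Convert to polar (x = r cos θ, y = r sin θ, dA = r dr dθ); the integrand becomes 8r^2sin(θ)^2 + 8, so

    ∬_D (curl F)_z dA = ∫_0^{2π} ∫_0^{3} (8r^2sin(θ)^2 + 8) · r dr dθ.

Inner (r from 0 to 3): 162sin(θ)^2 + 36.
Outer (θ from 0 to 2π): 234π.

Therefore ∮_C F · dr = 234π.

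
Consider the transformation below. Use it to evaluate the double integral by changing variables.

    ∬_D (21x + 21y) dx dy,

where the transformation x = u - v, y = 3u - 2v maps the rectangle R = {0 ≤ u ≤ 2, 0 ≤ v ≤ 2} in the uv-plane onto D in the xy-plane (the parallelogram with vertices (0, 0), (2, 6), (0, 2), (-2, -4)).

Compute the Jacobian determinant of (x, y) with respect to (u, v):

    ∂(x,y)/∂(u,v) = | 1  -1 | = (1)(-2) - (-1)(3) = 1.
                   | 3  -2 |

Its absolute value is |J| = 1 (the area scaling factor).

Substituting x = u - v, y = 3u - 2v into the integrand,

    21x + 21y → 84u - 63v,

so the integral becomes

    ∬_R (84u - 63v) · |J| du dv = ∫_0^2 ∫_0^2 (84u - 63v) dv du.

Inner (v): 168u - 126.
Outer (u): 84.

Therefore ∬_D (21x + 21y) dx dy = 84.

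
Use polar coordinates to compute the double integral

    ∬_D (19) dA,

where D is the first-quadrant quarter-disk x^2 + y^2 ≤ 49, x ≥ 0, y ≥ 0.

The region D is 0 ≤ r ≤ 7, 0 ≤ θ ≤ π/2 in polar coordinates, where x = r cos(θ), y = r sin(θ), and dA = r dr dθ.

Under the substitution, the integrand becomes 19, so

    ∬_D (19) dA = ∫_{0}^{π/2} ∫_{0}^{7} (19) · r dr dθ.

Inner integral (in r): ∫_{0}^{7} (19) · r dr = 931/2.

Outer integral (in θ): ∫_{0}^{π/2} (931/2) dθ = 931π/4.

Therefore ∬_D (19) dA = 931π/4.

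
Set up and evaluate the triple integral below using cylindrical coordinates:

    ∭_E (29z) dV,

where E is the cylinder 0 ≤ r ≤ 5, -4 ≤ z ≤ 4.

In cylindrical coordinates, x = r cos(θ), y = r sin(θ), z = z, and dV = r dr dθ dz.

The integrand becomes 29z, so

    ∭_E (29z) dV = ∫_{0}^{2π} ∫_{0}^{5} ∫_{-4}^{4} (29z) · r dz dr dθ.

Inner (z): 0.
Middle (r from 0 to 5): 0.
Outer (θ): 0.

Therefore the triple integral equals 0.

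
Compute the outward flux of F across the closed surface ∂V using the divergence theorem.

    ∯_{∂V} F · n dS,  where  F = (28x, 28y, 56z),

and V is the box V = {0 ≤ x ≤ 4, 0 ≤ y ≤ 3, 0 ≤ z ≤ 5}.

By the divergence theorem,

    ∯_{∂V} F · n dS = ∭_V (∇ · F) dV.

Compute the divergence:
    ∇ · F = ∂F_x/∂x + ∂F_y/∂y + ∂F_z/∂z = 28 + 28 + 56 = 112.

V is a rectangular box, so dV = dx dy dz with 0 ≤ x ≤ 4, 0 ≤ y ≤ 3, 0 ≤ z ≤ 5.

Integrate (112) over V as an iterated integral:

    ∭_V (∇·F) dV = ∫_0^{4} ∫_0^{3} ∫_0^{5} (112) dz dy dx.

Inner (z from 0 to 5): 560.
Middle (y from 0 to 3): 1680.
Outer (x from 0 to 4): 6720.

Therefore ∯_{∂V} F · n dS = 6720.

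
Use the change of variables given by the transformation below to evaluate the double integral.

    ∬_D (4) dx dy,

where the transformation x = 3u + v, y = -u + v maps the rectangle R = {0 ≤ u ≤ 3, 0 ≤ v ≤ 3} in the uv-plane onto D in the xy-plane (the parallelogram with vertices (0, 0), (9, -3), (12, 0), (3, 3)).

Compute the Jacobian determinant of (x, y) with respect to (u, v):

    ∂(x,y)/∂(u,v) = | 3  1 | = (3)(1) - (1)(-1) = 4.
                   | -1  1 |

Its absolute value is |J| = 4 (the area scaling factor).

Substituting x = 3u + v, y = -u + v into the integrand,

    4 → 4,

so the integral becomes

    ∬_R (4) · |J| du dv = ∫_0^3 ∫_0^3 (16) dv du.

Inner (v): 48.
Outer (u): 144.

Therefore ∬_D (4) dx dy = 144.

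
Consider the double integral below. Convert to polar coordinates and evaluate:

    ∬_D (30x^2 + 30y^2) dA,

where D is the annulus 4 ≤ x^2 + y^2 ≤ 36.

The region D is 2 ≤ r ≤ 6, 0 ≤ θ ≤ 2π in polar coordinates, where x = r cos(θ), y = r sin(θ), and dA = r dr dθ.

Under the substitution, the integrand becomes 30r^2, so

    ∬_D (30x^2 + 30y^2) dA = ∫_{0}^{2π} ∫_{2}^{6} (30r^2) · r dr dθ.

Inner integral (in r): ∫_{2}^{6} (30r^2) · r dr = 9600.

Outer integral (in θ): ∫_{0}^{2π} (9600) dθ = 19200π.

Therefore ∬_D (30x^2 + 30y^2) dA = 19200π.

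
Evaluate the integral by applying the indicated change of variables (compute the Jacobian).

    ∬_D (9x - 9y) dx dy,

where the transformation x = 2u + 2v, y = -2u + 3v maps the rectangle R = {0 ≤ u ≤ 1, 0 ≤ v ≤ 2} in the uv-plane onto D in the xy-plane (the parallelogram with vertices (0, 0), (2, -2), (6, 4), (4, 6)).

Compute the Jacobian determinant of (x, y) with respect to (u, v):

    ∂(x,y)/∂(u,v) = | 2  2 | = (2)(3) - (2)(-2) = 10.
                   | -2  3 |

Its absolute value is |J| = 10 (the area scaling factor).

Substituting x = 2u + 2v, y = -2u + 3v into the integrand,

    9x - 9y → 36u - 9v,

so the integral becomes

    ∬_R (36u - 9v) · |J| du dv = ∫_0^1 ∫_0^2 (360u - 90v) dv du.

Inner (v): 720u - 180.
Outer (u): 180.

Therefore ∬_D (9x - 9y) dx dy = 180.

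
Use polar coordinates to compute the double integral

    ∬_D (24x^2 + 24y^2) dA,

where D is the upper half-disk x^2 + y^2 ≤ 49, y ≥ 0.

The region D is 0 ≤ r ≤ 7, 0 ≤ θ ≤ π in polar coordinates, where x = r cos(θ), y = r sin(θ), and dA = r dr dθ.

Under the substitution, the integrand becomes 24r^2, so

    ∬_D (24x^2 + 24y^2) dA = ∫_{0}^{π} ∫_{0}^{7} (24r^2) · r dr dθ.

Inner integral (in r): ∫_{0}^{7} (24r^2) · r dr = 14406.

Outer integral (in θ): ∫_{0}^{π} (14406) dθ = 14406π.

Therefore ∬_D (24x^2 + 24y^2) dA = 14406π.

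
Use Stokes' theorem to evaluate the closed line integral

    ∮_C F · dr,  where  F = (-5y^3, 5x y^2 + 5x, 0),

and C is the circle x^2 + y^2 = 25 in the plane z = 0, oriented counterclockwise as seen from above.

Let S be the flat disk x^2 + y^2 ≤ 25 in the plane z = 0, with upward unit normal n̂ = ẑ. By Stokes' theorem,

    ∮_C F · dr = ∬_S (∇ × F) · n̂ dS = ∬_D (curl F)_z dA,

where D is the disk x^2 + y^2 ≤ 25.

Compute the curl of F = (-5y^3, 5x y^2 + 5x, 0):
    (∇ × F)_x = ∂F_z/∂y - ∂F_y/∂z = 0,
    (∇ × F)_y = ∂F_x/∂z - ∂F_z/∂x = 0,
    (∇ × F)_z = ∂F_y/∂x - ∂F_x/∂y = 20y^2 + 5.

On z = 0, (curl F)_z = 20y^2 + 5.

Convert to polar (x = r cos θ, y = r sin θ, dA = r dr dθ); the integrand becomes 20r^2sin(θ)^2 + 5, so

    ∬_D (curl F)_z dA = ∫_0^{2π} ∫_0^{5} (20r^2sin(θ)^2 + 5) · r dr dθ.

Inner (r from 0 to 5): 3125sin(θ)^2 + 125/2.
Outer (θ from 0 to 2π): 3250π.

Therefore ∮_C F · dr = 3250π.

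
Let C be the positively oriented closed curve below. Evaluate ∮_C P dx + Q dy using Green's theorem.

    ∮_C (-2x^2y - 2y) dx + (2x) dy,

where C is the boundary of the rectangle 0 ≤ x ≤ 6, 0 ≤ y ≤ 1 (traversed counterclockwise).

Green's theorem converts the closed line integral into a double integral over the enclosed region D:

    ∮_C P dx + Q dy = ∬_D (∂Q/∂x - ∂P/∂y) dA.

Here P = -2x^2y - 2y, Q = 2x, so

    ∂Q/∂x = 2,    ∂P/∂y = -2x^2 - 2,
    ∂Q/∂x - ∂P/∂y = 2x^2 + 4.

D is the region 0 ≤ x ≤ 6, 0 ≤ y ≤ 1. Evaluating the double integral:

    ∬_D (2x^2 + 4) dA = ∫_0^{6} ∫_0^{1} (2x^2 + 4) dy dx.

Inner (y from 0 to 1): 2x^2 + 4.
Outer (x from 0 to 6): 168.

Therefore ∮_C P dx + Q dy = 168.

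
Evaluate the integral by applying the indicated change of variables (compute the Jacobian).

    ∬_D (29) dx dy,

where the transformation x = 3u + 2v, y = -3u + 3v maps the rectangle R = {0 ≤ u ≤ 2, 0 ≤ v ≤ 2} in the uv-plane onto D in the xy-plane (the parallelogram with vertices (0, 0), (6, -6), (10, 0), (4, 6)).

Compute the Jacobian determinant of (x, y) with respect to (u, v):

    ∂(x,y)/∂(u,v) = | 3  2 | = (3)(3) - (2)(-3) = 15.
                   | -3  3 |

Its absolute value is |J| = 15 (the area scaling factor).

Substituting x = 3u + 2v, y = -3u + 3v into the integrand,

    29 → 29,

so the integral becomes

    ∬_R (29) · |J| du dv = ∫_0^2 ∫_0^2 (435) dv du.

Inner (v): 870.
Outer (u): 1740.

Therefore ∬_D (29) dx dy = 1740.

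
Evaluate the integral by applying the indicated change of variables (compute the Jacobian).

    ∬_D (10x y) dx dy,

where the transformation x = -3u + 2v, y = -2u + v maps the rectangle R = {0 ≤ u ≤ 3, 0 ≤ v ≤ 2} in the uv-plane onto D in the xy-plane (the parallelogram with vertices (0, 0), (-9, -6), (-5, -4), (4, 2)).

Compute the Jacobian determinant of (x, y) with respect to (u, v):

    ∂(x,y)/∂(u,v) = | -3  2 | = (-3)(1) - (2)(-2) = 1.
                   | -2  1 |

Its absolute value is |J| = 1 (the area scaling factor).

Substituting x = -3u + 2v, y = -2u + v into the integrand,

    10x y → 60u^2 - 70u v + 20v^2,

so the integral becomes

    ∬_R (60u^2 - 70u v + 20v^2) · |J| du dv = ∫_0^3 ∫_0^2 (60u^2 - 70u v + 20v^2) dv du.

Inner (v): 120u^2 - 140u + 160/3.
Outer (u): 610.

Therefore ∬_D (10x y) dx dy = 610.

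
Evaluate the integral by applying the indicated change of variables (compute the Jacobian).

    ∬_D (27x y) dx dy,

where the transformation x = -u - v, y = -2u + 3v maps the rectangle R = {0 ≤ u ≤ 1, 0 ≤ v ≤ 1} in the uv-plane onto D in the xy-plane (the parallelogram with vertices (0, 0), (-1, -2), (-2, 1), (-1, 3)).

Compute the Jacobian determinant of (x, y) with respect to (u, v):

    ∂(x,y)/∂(u,v) = | -1  -1 | = (-1)(3) - (-1)(-2) = -5.
                   | -2  3 |

Its absolute value is |J| = 5 (the area scaling factor).

Substituting x = -u - v, y = -2u + 3v into the integrand,

    27x y → 54u^2 - 27u v - 81v^2,

so the integral becomes

    ∬_R (54u^2 - 27u v - 81v^2) · |J| du dv = ∫_0^1 ∫_0^1 (270u^2 - 135u v - 405v^2) dv du.

Inner (v): 270u^2 - 135u/2 - 135.
Outer (u): -315/4.

Therefore ∬_D (27x y) dx dy = -315/4.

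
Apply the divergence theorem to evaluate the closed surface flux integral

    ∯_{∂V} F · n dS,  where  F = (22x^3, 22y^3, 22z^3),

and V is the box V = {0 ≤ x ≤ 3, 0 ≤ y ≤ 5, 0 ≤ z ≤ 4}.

By the divergence theorem,

    ∯_{∂V} F · n dS = ∭_V (∇ · F) dV.

Compute the divergence:
    ∇ · F = ∂F_x/∂x + ∂F_y/∂y + ∂F_z/∂z = 66x^2 + 66y^2 + 66z^2.

V is a rectangular box, so dV = dx dy dz with 0 ≤ x ≤ 3, 0 ≤ y ≤ 5, 0 ≤ z ≤ 4.

Integrate (66x^2 + 66y^2 + 66z^2) over V as an iterated integral:

    ∭_V (∇·F) dV = ∫_0^{3} ∫_0^{5} ∫_0^{4} (66x^2 + 66y^2 + 66z^2) dz dy dx.

Inner (z from 0 to 4): 264x^2 + 264y^2 + 1408.
Middle (y from 0 to 5): 1320x^2 + 18040.
Outer (x from 0 to 3): 66000.

Therefore ∯_{∂V} F · n dS = 66000.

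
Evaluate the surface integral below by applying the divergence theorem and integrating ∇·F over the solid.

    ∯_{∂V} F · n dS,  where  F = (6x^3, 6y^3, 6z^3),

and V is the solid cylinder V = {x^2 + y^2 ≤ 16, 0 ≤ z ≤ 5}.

By the divergence theorem,

    ∯_{∂V} F · n dS = ∭_V (∇ · F) dV.

Compute the divergence:
    ∇ · F = ∂F_x/∂x + ∂F_y/∂y + ∂F_z/∂z = 18x^2 + 18y^2 + 18z^2.

In cylindrical coordinates, x = r cos(θ), y = r sin(θ), z = z, dV = r dr dθ dz, with 0 ≤ r ≤ 4, 0 ≤ θ ≤ 2π, 0 ≤ z ≤ 5.

The integrand, after substitution and multiplying by the volume element, becomes (18r^2 + 18z^2) · r, so

    ∭_V (∇·F) dV = ∫_0^{2π} ∫_0^{4} ∫_0^{5} (18r^2 + 18z^2) · r dz dr dθ.

Inner (z from 0 to 5): 90r^3 + 750r.
Middle (r from 0 to 4): 11760.
Outer (θ from 0 to 2π): 23520π.

Therefore ∯_{∂V} F · n dS = 23520π.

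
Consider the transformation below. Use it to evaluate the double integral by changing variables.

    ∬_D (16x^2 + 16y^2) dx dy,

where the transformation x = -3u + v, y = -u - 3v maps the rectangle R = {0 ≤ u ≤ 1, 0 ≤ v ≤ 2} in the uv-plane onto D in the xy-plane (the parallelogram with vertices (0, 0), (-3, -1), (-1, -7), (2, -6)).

Compute the Jacobian determinant of (x, y) with respect to (u, v):

    ∂(x,y)/∂(u,v) = | -3  1 | = (-3)(-3) - (1)(-1) = 10.
                   | -1  -3 |

Its absolute value is |J| = 10 (the area scaling factor).

Substituting x = -3u + v, y = -u - 3v into the integrand,

    16x^2 + 16y^2 → 160u^2 + 160v^2,

so the integral becomes

    ∬_R (160u^2 + 160v^2) · |J| du dv = ∫_0^1 ∫_0^2 (1600u^2 + 1600v^2) dv du.

Inner (v): 3200u^2 + 12800/3.
Outer (u): 16000/3.

Therefore ∬_D (16x^2 + 16y^2) dx dy = 16000/3.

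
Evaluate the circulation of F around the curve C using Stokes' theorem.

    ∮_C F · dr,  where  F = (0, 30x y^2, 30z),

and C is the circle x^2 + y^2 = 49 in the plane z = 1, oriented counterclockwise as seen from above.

Let S be the flat disk x^2 + y^2 ≤ 49 in the plane z = 1, with upward unit normal n̂ = ẑ. By Stokes' theorem,

    ∮_C F · dr = ∬_S (∇ × F) · n̂ dS = ∬_D (curl F)_z dA,

where D is the disk x^2 + y^2 ≤ 49.

Compute the curl of F = (0, 30x y^2, 30z):
    (∇ × F)_x = ∂F_z/∂y - ∂F_y/∂z = 0,
    (∇ × F)_y = ∂F_x/∂z - ∂F_z/∂x = 0,
    (∇ × F)_z = ∂F_y/∂x - ∂F_x/∂y = 30y^2.

On z = 1, (curl F)_z = 30y^2.

Convert to polar (x = r cos θ, y = r sin θ, dA = r dr dθ); the integrand becomes 30r^2sin(θ)^2, so

    ∬_D (curl F)_z dA = ∫_0^{2π} ∫_0^{7} (30r^2sin(θ)^2) · r dr dθ.

Inner (r from 0 to 7): 36015sin(θ)^2/2.
Outer (θ from 0 to 2π): 36015π/2.

Therefore ∮_C F · dr = 36015π/2.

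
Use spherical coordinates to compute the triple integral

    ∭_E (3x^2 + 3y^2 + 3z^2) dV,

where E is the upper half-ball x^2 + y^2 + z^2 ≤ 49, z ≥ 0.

In spherical coordinates, x = ρ sin(φ) cos(θ), y = ρ sin(φ) sin(θ), z = ρ cos(φ), and dV = ρ^2 sin(φ) dρ dφ dθ.

The integrand becomes 3ρ^2, so

    ∭_E (3x^2 + 3y^2 + 3z^2) dV = ∫_{0}^{2π} ∫_{0}^{π/2} ∫_{0}^{7} (3ρ^2) · ρ^2 sin(φ) dρ dφ dθ.

Inner (ρ): 50421sin(φ)/5.
Middle (φ): 50421/5.
Outer (θ): 100842π/5.

Therefore the triple integral equals 100842π/5.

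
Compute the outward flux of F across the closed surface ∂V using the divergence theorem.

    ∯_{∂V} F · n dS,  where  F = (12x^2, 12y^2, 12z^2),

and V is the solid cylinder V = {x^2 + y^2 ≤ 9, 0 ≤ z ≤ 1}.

By the divergence theorem,

    ∯_{∂V} F · n dS = ∭_V (∇ · F) dV.

Compute the divergence:
    ∇ · F = ∂F_x/∂x + ∂F_y/∂y + ∂F_z/∂z = 24x + 24y + 24z.

In cylindrical coordinates, x = r cos(θ), y = r sin(θ), z = z, dV = r dr dθ dz, with 0 ≤ r ≤ 3, 0 ≤ θ ≤ 2π, 0 ≤ z ≤ 1.

The integrand, after substitution and multiplying by the volume element, becomes (24sqrt(2)r sin(θ + π/4) + 24z) · r, so

    ∭_V (∇·F) dV = ∫_0^{2π} ∫_0^{3} ∫_0^{1} (24sqrt(2)r sin(θ + π/4) + 24z) · r dz dr dθ.

Inner (z from 0 to 1): 12r (2sqrt(2)r sin(θ + π/4) + 1).
Middle (r from 0 to 3): 216sqrt(2)sin(θ + π/4) + 54.
Outer (θ from 0 to 2π): 108π.

Therefore ∯_{∂V} F · n dS = 108π.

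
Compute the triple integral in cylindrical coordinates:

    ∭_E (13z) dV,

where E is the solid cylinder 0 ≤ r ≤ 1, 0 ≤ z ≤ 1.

In cylindrical coordinates, x = r cos(θ), y = r sin(θ), z = z, and dV = r dr dθ dz.

The integrand becomes 13z, so

    ∭_E (13z) dV = ∫_{0}^{2π} ∫_{0}^{1} ∫_{0}^{1} (13z) · r dz dr dθ.

Inner (z): 13r/2.
Middle (r from 0 to 1): 13/4.
Outer (θ): 13π/2.

Therefore the triple integral equals 13π/2.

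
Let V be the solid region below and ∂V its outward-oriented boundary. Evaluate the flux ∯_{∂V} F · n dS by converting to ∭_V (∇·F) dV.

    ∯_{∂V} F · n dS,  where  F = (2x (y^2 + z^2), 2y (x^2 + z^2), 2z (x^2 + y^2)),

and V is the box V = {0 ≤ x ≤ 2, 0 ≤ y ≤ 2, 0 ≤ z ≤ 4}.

By the divergence theorem,

    ∯_{∂V} F · n dS = ∭_V (∇ · F) dV.

Compute the divergence:
    ∇ · F = ∂F_x/∂x + ∂F_y/∂y + ∂F_z/∂z = 2y^2 + 2z^2 + 2x^2 + 2z^2 + 2x^2 + 2y^2 = 4x^2 + 4y^2 + 4z^2.

V is a rectangular box, so dV = dx dy dz with 0 ≤ x ≤ 2, 0 ≤ y ≤ 2, 0 ≤ z ≤ 4.

Integrate (4x^2 + 4y^2 + 4z^2) over V as an iterated integral:

    ∭_V (∇·F) dV = ∫_0^{2} ∫_0^{2} ∫_0^{4} (4x^2 + 4y^2 + 4z^2) dz dy dx.

Inner (z from 0 to 4): 16x^2 + 16y^2 + 256/3.
Middle (y from 0 to 2): 32x^2 + 640/3.
Outer (x from 0 to 2): 512.

Therefore ∯_{∂V} F · n dS = 512.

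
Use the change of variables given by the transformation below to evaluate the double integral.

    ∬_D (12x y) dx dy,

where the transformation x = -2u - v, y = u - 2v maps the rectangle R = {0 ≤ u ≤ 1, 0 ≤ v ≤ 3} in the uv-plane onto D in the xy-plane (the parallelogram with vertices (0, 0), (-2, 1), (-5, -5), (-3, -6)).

Compute the Jacobian determinant of (x, y) with respect to (u, v):

    ∂(x,y)/∂(u,v) = | -2  -1 | = (-2)(-2) - (-1)(1) = 5.
                   | 1  -2 |

Its absolute value is |J| = 5 (the area scaling factor).

Substituting x = -2u - v, y = u - 2v into the integrand,

    12x y → -24u^2 + 36u v + 24v^2,

so the integral becomes

    ∬_R (-24u^2 + 36u v + 24v^2) · |J| du dv = ∫_0^1 ∫_0^3 (-120u^2 + 180u v + 120v^2) dv du.

Inner (v): -360u^2 + 810u + 1080.
Outer (u): 1365.

Therefore ∬_D (12x y) dx dy = 1365.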